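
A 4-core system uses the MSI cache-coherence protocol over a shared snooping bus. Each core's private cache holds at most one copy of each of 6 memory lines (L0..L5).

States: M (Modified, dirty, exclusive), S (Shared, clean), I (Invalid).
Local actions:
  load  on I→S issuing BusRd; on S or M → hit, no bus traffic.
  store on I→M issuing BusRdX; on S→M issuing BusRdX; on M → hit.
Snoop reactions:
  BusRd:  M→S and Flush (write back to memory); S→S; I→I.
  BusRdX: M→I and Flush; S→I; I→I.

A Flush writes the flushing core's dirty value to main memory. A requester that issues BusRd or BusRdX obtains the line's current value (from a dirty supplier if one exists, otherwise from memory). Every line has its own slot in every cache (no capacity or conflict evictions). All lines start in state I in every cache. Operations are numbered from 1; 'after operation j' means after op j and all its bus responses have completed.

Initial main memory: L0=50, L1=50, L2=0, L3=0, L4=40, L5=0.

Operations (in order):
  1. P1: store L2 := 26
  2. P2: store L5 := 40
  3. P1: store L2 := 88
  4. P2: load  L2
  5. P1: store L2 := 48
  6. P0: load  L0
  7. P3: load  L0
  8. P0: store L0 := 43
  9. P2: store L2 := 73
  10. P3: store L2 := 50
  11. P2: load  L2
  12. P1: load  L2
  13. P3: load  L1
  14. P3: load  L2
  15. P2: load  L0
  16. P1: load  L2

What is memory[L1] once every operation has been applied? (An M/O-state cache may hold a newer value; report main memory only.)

memory[L1] = 50

1. P1: store L2 := 26  bus=[BusRdX]  L2: P0=I P1=M P2=I P3=I  mem[L2]=0
2. P2: store L5 := 40  bus=[BusRdX]  L5: P0=I P1=I P2=M P3=I  mem[L5]=0
3. P1: store L2 := 88  bus=[-]  L2: P0=I P1=M P2=I P3=I  mem[L2]=0
4. P2: load  L2  bus=[BusRd,Flush]  L2: P0=I P1=S P2=S P3=I  mem[L2]=88
5. P1: store L2 := 48  bus=[BusRdX]  L2: P0=I P1=M P2=I P3=I  mem[L2]=88
6. P0: load  L0  bus=[BusRd]  L0: P0=S P1=I P2=I P3=I  mem[L0]=50
7. P3: load  L0  bus=[BusRd]  L0: P0=S P1=I P2=I P3=S  mem[L0]=50
8. P0: store L0 := 43  bus=[BusRdX]  L0: P0=M P1=I P2=I P3=I  mem[L0]=50
9. P2: store L2 := 73  bus=[BusRdX,Flush]  L2: P0=I P1=I P2=M P3=I  mem[L2]=48
10. P3: store L2 := 50  bus=[BusRdX,Flush]  L2: P0=I P1=I P2=I P3=M  mem[L2]=73
11. P2: load  L2  bus=[BusRd,Flush]  L2: P0=I P1=I P2=S P3=S  mem[L2]=50
12. P1: load  L2  bus=[BusRd]  L2: P0=I P1=S P2=S P3=S  mem[L2]=50
13. P3: load  L1  bus=[BusRd]  L1: P0=I P1=I P2=I P3=S  mem[L1]=50
14. P3: load  L2  bus=[-]  L2: P0=I P1=S P2=S P3=S  mem[L2]=50
15. P2: load  L0  bus=[BusRd,Flush]  L0: P0=S P1=I P2=S P3=I  mem[L0]=43
16. P1: load  L2  bus=[-]  L2: P0=I P1=S P2=S P3=S  mem[L2]=50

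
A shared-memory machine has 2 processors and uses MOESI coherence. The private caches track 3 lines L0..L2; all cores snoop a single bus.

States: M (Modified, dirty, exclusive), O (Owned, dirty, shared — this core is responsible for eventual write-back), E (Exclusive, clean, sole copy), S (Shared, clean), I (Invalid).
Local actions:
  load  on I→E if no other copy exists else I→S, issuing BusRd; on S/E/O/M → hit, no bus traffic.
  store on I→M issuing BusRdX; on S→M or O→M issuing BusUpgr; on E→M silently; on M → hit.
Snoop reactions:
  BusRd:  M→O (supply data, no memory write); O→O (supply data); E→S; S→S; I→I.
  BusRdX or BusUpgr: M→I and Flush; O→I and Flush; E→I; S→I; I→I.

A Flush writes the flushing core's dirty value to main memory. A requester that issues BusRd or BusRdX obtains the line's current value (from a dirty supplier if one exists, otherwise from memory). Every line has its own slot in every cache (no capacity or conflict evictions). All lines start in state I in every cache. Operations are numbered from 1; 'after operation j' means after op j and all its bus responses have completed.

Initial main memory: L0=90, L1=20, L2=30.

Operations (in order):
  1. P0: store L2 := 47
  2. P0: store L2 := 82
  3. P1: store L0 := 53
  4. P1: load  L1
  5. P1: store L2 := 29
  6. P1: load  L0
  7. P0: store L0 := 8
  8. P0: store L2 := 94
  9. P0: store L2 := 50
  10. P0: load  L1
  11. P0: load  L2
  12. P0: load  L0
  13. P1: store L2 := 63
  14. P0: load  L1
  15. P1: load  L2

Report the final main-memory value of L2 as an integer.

memory[L2] = 50

[1] P0: store L2 := 47 | P0:M(47), P1:I | bus: BusRdX
[2] P0: store L2 := 82 | P0:M(82), P1:I | bus: none
[3] P1: store L0 := 53 | P0:I, P1:M(53) | bus: BusRdX
[4] P1: load  L1 | P0:I, P1:E(20) | bus: BusRd
[5] P1: store L2 := 29 | P0:I, P1:M(29) | bus: BusRdX,Flush
[6] P1: load  L0 | P0:I, P1:M(53) | bus: none
[7] P0: store L0 := 8 | P0:M(8), P1:I | bus: BusRdX,Flush
[8] P0: store L2 := 94 | P0:M(94), P1:I | bus: BusRdX,Flush
[9] P0: store L2 := 50 | P0:M(50), P1:I | bus: none
[10] P0: load  L1 | P0:S(20), P1:S(20) | bus: BusRd
[11] P0: load  L2 | P0:M(50), P1:I | bus: none
[12] P0: load  L0 | P0:M(8), P1:I | bus: none
[13] P1: store L2 := 63 | P0:I, P1:M(63) | bus: BusRdX,Flush
[14] P0: load  L1 | P0:S(20), P1:S(20) | bus: none
[15] P1: load  L2 | P0:I, P1:M(63) | bus: none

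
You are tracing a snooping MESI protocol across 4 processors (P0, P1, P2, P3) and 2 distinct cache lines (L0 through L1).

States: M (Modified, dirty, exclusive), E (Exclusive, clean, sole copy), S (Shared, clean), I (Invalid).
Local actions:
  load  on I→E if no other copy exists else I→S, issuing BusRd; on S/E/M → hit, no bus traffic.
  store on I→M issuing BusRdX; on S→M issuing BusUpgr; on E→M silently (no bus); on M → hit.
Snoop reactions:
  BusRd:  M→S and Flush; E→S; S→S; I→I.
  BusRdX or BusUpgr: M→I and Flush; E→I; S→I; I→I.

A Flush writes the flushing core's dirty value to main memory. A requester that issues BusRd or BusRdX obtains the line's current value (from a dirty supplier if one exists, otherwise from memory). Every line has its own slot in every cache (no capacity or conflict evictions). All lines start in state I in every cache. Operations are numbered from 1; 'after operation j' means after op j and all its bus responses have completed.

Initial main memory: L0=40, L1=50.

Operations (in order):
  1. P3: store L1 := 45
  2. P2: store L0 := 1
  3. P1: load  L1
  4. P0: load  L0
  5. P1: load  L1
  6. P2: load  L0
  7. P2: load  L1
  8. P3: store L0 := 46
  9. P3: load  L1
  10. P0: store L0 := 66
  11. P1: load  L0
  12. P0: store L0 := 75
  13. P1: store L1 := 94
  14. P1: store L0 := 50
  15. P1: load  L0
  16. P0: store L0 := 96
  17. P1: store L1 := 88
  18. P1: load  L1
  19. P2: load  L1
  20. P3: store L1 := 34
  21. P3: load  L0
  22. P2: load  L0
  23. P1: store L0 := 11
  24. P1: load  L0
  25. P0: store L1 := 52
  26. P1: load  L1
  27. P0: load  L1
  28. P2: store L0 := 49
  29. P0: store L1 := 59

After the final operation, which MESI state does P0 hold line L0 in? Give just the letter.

state = I

  op1 P3: store L1 := 45 → I/I/I/M on L1; bus BusRdX; mem=50
  op2 P2: store L0 := 1 → I/I/M/I on L0; bus BusRdX; mem=40
  op3 P1: load  L1 → I/S/I/S on L1; bus BusRd Flush; mem=45
  op4 P0: load  L0 → S/I/S/I on L0; bus BusRd Flush; mem=1
  op5 P1: load  L1 → I/S/I/S on L1; bus (none); mem=45
  op6 P2: load  L0 → S/I/S/I on L0; bus (none); mem=1
  op7 P2: load  L1 → I/S/S/S on L1; bus BusRd; mem=45
  op8 P3: store L0 := 46 → I/I/I/M on L0; bus BusRdX; mem=1
  op9 P3: load  L1 → I/S/S/S on L1; bus (none); mem=45
  op10 P0: store L0 := 66 → M/I/I/I on L0; bus BusRdX Flush; mem=46
  op11 P1: load  L0 → S/S/I/I on L0; bus BusRd Flush; mem=66
  op12 P0: store L0 := 75 → M/I/I/I on L0; bus BusUpgr; mem=66
  op13 P1: store L1 := 94 → I/M/I/I on L1; bus BusUpgr; mem=45
  op14 P1: store L0 := 50 → I/M/I/I on L0; bus BusRdX Flush; mem=75
  op15 P1: load  L0 → I/M/I/I on L0; bus (none); mem=75
  op16 P0: store L0 := 96 → M/I/I/I on L0; bus BusRdX Flush; mem=50
  op17 P1: store L1 := 88 → I/M/I/I on L1; bus (none); mem=45
  op18 P1: load  L1 → I/M/I/I on L1; bus (none); mem=45
  op19 P2: load  L1 → I/S/S/I on L1; bus BusRd Flush; mem=88
  op20 P3: store L1 := 34 → I/I/I/M on L1; bus BusRdX; mem=88
  op21 P3: load  L0 → S/I/I/S on L0; bus BusRd Flush; mem=96
  op22 P2: load  L0 → S/I/S/S on L0; bus BusRd; mem=96
  op23 P1: store L0 := 11 → I/M/I/I on L0; bus BusRdX; mem=96
  op24 P1: load  L0 → I/M/I/I on L0; bus (none); mem=96
  op25 P0: store L1 := 52 → M/I/I/I on L1; bus BusRdX Flush; mem=34
  op26 P1: load  L1 → S/S/I/I on L1; bus BusRd Flush; mem=52
  op27 P0: load  L1 → S/S/I/I on L1; bus (none); mem=52
  op28 P2: store L0 := 49 → I/I/M/I on L0; bus BusRdX Flush; mem=11
  op29 P0: store L1 := 59 → M/I/I/I on L1; bus BusUpgr; mem=52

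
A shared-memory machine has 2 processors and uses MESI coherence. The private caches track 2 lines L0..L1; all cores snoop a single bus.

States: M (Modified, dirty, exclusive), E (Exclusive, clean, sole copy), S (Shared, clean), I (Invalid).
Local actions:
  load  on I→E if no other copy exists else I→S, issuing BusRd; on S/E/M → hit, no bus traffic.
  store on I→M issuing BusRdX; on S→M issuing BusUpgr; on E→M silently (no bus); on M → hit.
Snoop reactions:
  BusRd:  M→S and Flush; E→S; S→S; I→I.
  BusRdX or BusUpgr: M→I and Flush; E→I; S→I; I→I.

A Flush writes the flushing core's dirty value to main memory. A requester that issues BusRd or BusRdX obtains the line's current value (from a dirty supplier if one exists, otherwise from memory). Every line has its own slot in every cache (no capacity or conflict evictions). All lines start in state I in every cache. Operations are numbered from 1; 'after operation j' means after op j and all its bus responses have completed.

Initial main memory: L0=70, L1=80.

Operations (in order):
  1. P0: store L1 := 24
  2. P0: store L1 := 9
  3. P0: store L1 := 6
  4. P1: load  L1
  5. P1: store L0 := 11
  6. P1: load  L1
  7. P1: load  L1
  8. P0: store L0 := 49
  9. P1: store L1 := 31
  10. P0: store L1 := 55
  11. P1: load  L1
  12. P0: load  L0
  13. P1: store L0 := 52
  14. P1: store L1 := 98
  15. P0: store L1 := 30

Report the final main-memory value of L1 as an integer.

1. P0: store L1 := 24  bus=[BusRdX]  L1: P0=M P1=I  mem[L1]=80
2. P0: store L1 := 9  bus=[-]  L1: P0=M P1=I  mem[L1]=80
3. P0: store L1 := 6  bus=[-]  L1: P0=M P1=I  mem[L1]=80
4. P1: load  L1  bus=[BusRd,Flush]  L1: P0=S P1=S  mem[L1]=6
5. P1: store L0 := 11  bus=[BusRdX]  L0: P0=I P1=M  mem[L0]=70
6. P1: load  L1  bus=[-]  L1: P0=S P1=S  mem[L1]=6
7. P1: load  L1  bus=[-]  L1: P0=S P1=S  mem[L1]=6
8. P0: store L0 := 49  bus=[BusRdX,Flush]  L0: P0=M P1=I  mem[L0]=11
9. P1: store L1 := 31  bus=[BusUpgr]  L1: P0=I P1=M  mem[L1]=6
10. P0: store L1 := 55  bus=[BusRdX,Flush]  L1: P0=M P1=I  mem[L1]=31
11. P1: load  L1  bus=[BusRd,Flush]  L1: P0=S P1=S  mem[L1]=55
12. P0: load  L0  bus=[-]  L0: P0=M P1=I  mem[L0]=11
13. P1: store L0 := 52  bus=[BusRdX,Flush]  L0: P0=I P1=M  mem[L0]=49
14. P1: store L1 := 98  bus=[BusUpgr]  L1: P0=I P1=M  mem[L1]=55
15. P0: store L1 := 30  bus=[BusRdX,Flush]  L1: P0=M P1=I  mem[L1]=98

memory[L1] = 98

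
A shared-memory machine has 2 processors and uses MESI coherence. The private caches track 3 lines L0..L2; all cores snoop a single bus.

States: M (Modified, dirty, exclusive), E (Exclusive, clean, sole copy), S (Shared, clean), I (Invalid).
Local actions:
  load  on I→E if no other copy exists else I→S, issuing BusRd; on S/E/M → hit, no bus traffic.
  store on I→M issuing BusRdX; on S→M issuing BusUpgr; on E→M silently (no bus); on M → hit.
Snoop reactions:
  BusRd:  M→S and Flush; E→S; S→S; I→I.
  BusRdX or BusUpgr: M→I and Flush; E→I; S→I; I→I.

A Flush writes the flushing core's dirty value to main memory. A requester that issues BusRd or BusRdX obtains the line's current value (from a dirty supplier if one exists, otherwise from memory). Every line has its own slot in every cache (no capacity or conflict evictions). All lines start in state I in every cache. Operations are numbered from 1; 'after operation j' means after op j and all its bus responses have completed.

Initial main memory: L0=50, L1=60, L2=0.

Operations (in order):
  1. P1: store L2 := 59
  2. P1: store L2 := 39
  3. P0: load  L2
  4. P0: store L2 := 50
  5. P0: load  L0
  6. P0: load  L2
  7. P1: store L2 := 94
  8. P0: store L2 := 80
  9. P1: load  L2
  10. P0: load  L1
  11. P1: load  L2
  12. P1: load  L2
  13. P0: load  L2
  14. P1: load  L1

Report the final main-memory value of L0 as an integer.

memory[L0] = 50

  op1 P1: store L2 := 59 → I/M on L2; bus BusRdX; mem=0
  op2 P1: store L2 := 39 → I/M on L2; bus (none); mem=0
  op3 P0: load  L2 → S/S on L2; bus BusRd Flush; mem=39
  op4 P0: store L2 := 50 → M/I on L2; bus BusUpgr; mem=39
  op5 P0: load  L0 → E/I on L0; bus BusRd; mem=50
  op6 P0: load  L2 → M/I on L2; bus (none); mem=39
  op7 P1: store L2 := 94 → I/M on L2; bus BusRdX Flush; mem=50
  op8 P0: store L2 := 80 → M/I on L2; bus BusRdX Flush; mem=94
  op9 P1: load  L2 → S/S on L2; bus BusRd Flush; mem=80
  op10 P0: load  L1 → E/I on L1; bus BusRd; mem=60
  op11 P1: load  L2 → S/S on L2; bus (none); mem=80
  op12 P1: load  L2 → S/S on L2; bus (none); mem=80
  op13 P0: load  L2 → S/S on L2; bus (none); mem=80
  op14 P1: load  L1 → S/S on L1; bus BusRd; mem=60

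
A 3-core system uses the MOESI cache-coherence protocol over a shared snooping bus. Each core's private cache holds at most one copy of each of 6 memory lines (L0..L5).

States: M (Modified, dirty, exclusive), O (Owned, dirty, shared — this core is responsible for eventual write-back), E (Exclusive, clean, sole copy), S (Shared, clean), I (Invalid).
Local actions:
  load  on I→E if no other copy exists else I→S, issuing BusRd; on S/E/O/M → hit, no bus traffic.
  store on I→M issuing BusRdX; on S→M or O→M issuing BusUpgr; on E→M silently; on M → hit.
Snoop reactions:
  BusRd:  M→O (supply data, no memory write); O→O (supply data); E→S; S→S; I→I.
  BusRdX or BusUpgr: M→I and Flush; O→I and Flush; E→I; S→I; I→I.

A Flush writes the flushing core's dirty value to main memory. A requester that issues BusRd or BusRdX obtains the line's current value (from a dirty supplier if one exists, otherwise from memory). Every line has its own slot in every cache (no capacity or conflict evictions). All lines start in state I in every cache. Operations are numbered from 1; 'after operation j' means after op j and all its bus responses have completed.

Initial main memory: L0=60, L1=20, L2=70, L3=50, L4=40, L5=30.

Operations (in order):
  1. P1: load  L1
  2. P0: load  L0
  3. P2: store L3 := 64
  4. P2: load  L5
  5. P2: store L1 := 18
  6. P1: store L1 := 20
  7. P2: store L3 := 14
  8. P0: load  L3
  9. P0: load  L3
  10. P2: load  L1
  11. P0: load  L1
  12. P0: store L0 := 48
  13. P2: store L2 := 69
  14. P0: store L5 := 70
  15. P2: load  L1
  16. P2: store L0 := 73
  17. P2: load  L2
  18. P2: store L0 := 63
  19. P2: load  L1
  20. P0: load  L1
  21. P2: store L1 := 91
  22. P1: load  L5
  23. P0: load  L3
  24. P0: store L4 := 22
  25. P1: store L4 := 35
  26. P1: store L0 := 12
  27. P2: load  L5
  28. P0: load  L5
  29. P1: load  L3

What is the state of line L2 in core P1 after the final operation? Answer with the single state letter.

state = I

step 1: P1: load  L1  ⟶  IEI  (L1)  txn=BusRd  M[L1]=20
step 2: P0: load  L0  ⟶  EII  (L0)  txn=BusRd  M[L0]=60
step 3: P2: store L3 := 64  ⟶  IIM  (L3)  txn=BusRdX  M[L3]=50
step 4: P2: load  L5  ⟶  IIE  (L5)  txn=BusRd  M[L5]=30
step 5: P2: store L1 := 18  ⟶  IIM  (L1)  txn=BusRdX  M[L1]=20
step 6: P1: store L1 := 20  ⟶  IMI  (L1)  txn=BusRdX+Flush  M[L1]=18
step 7: P2: store L3 := 14  ⟶  IIM  (L3)  txn=∅  M[L3]=50
step 8: P0: load  L3  ⟶  SIO  (L3)  txn=BusRd  M[L3]=50
step 9: P0: load  L3  ⟶  SIO  (L3)  txn=∅  M[L3]=50
step 10: P2: load  L1  ⟶  IOS  (L1)  txn=BusRd  M[L1]=18
step 11: P0: load  L1  ⟶  SOS  (L1)  txn=BusRd  M[L1]=18
step 12: P0: store L0 := 48  ⟶  MII  (L0)  txn=∅  M[L0]=60
step 13: P2: store L2 := 69  ⟶  IIM  (L2)  txn=BusRdX  M[L2]=70
step 14: P0: store L5 := 70  ⟶  MII  (L5)  txn=BusRdX  M[L5]=30
step 15: P2: load  L1  ⟶  SOS  (L1)  txn=∅  M[L1]=18
step 16: P2: store L0 := 73  ⟶  IIM  (L0)  txn=BusRdX+Flush  M[L0]=48
step 17: P2: load  L2  ⟶  IIM  (L2)  txn=∅  M[L2]=70
step 18: P2: store L0 := 63  ⟶  IIM  (L0)  txn=∅  M[L0]=48
step 19: P2: load  L1  ⟶  SOS  (L1)  txn=∅  M[L1]=18
step 20: P0: load  L1  ⟶  SOS  (L1)  txn=∅  M[L1]=18
step 21: P2: store L1 := 91  ⟶  IIM  (L1)  txn=BusUpgr+Flush  M[L1]=20
step 22: P1: load  L5  ⟶  OSI  (L5)  txn=BusRd  M[L5]=30
step 23: P0: load  L3  ⟶  SIO  (L3)  txn=∅  M[L3]=50
step 24: P0: store L4 := 22  ⟶  MII  (L4)  txn=BusRdX  M[L4]=40
step 25: P1: store L4 := 35  ⟶  IMI  (L4)  txn=BusRdX+Flush  M[L4]=22
step 26: P1: store L0 := 12  ⟶  IMI  (L0)  txn=BusRdX+Flush  M[L0]=63
step 27: P2: load  L5  ⟶  OSS  (L5)  txn=BusRd  M[L5]=30
step 28: P0: load  L5  ⟶  OSS  (L5)  txn=∅  M[L5]=30
step 29: P1: load  L3  ⟶  SSO  (L3)  txn=BusRd  M[L3]=50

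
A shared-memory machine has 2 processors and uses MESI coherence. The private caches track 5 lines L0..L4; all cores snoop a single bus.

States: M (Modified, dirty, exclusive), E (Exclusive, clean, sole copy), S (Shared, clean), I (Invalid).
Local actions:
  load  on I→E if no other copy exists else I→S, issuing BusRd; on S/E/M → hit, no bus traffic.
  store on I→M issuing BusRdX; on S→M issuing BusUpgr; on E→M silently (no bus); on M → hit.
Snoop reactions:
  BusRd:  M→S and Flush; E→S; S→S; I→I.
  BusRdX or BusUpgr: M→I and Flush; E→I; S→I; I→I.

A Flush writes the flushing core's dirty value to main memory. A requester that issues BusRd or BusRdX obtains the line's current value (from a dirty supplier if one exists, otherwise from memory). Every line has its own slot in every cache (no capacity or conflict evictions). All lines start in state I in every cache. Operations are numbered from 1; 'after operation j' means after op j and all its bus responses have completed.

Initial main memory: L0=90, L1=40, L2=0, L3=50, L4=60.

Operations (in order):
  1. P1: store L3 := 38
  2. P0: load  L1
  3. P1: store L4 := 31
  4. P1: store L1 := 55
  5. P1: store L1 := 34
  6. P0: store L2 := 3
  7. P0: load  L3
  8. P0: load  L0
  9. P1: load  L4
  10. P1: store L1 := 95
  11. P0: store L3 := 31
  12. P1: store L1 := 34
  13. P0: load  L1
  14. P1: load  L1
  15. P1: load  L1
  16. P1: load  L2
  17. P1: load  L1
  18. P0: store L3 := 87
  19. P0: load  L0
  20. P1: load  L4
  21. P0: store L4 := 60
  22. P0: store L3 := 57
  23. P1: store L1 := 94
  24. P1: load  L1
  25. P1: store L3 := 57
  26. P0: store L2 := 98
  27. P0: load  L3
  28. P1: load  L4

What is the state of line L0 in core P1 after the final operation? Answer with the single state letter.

step 1: P1: store L3 := 38  ⟶  IM  (L3)  txn=BusRdX  M[L3]=50
step 2: P0: load  L1  ⟶  EI  (L1)  txn=BusRd  M[L1]=40
step 3: P1: store L4 := 31  ⟶  IM  (L4)  txn=BusRdX  M[L4]=60
step 4: P1: store L1 := 55  ⟶  IM  (L1)  txn=BusRdX  M[L1]=40
step 5: P1: store L1 := 34  ⟶  IM  (L1)  txn=∅  M[L1]=40
step 6: P0: store L2 := 3  ⟶  MI  (L2)  txn=BusRdX  M[L2]=0
step 7: P0: load  L3  ⟶  SS  (L3)  txn=BusRd+Flush  M[L3]=38
step 8: P0: load  L0  ⟶  EI  (L0)  txn=BusRd  M[L0]=90
step 9: P1: load  L4  ⟶  IM  (L4)  txn=∅  M[L4]=60
step 10: P1: store L1 := 95  ⟶  IM  (L1)  txn=∅  M[L1]=40
step 11: P0: store L3 := 31  ⟶  MI  (L3)  txn=BusUpgr  M[L3]=38
step 12: P1: store L1 := 34  ⟶  IM  (L1)  txn=∅  M[L1]=40
step 13: P0: load  L1  ⟶  SS  (L1)  txn=BusRd+Flush  M[L1]=34
step 14: P1: load  L1  ⟶  SS  (L1)  txn=∅  M[L1]=34
step 15: P1: load  L1  ⟶  SS  (L1)  txn=∅  M[L1]=34
step 16: P1: load  L2  ⟶  SS  (L2)  txn=BusRd+Flush  M[L2]=3
step 17: P1: load  L1  ⟶  SS  (L1)  txn=∅  M[L1]=34
step 18: P0: store L3 := 87  ⟶  MI  (L3)  txn=∅  M[L3]=38
step 19: P0: load  L0  ⟶  EI  (L0)  txn=∅  M[L0]=90
step 20: P1: load  L4  ⟶  IM  (L4)  txn=∅  M[L4]=60
step 21: P0: store L4 := 60  ⟶  MI  (L4)  txn=BusRdX+Flush  M[L4]=31
step 22: P0: store L3 := 57  ⟶  MI  (L3)  txn=∅  M[L3]=38
step 23: P1: store L1 := 94  ⟶  IM  (L1)  txn=BusUpgr  M[L1]=34
step 24: P1: load  L1  ⟶  IM  (L1)  txn=∅  M[L1]=34
step 25: P1: store L3 := 57  ⟶  IM  (L3)  txn=BusRdX+Flush  M[L3]=57
step 26: P0: store L2 := 98  ⟶  MI  (L2)  txn=BusUpgr  M[L2]=3
step 27: P0: load  L3  ⟶  SS  (L3)  txn=BusRd+Flush  M[L3]=57
step 28: P1: load  L4  ⟶  SS  (L4)  txn=BusRd+Flush  M[L4]=60

state = I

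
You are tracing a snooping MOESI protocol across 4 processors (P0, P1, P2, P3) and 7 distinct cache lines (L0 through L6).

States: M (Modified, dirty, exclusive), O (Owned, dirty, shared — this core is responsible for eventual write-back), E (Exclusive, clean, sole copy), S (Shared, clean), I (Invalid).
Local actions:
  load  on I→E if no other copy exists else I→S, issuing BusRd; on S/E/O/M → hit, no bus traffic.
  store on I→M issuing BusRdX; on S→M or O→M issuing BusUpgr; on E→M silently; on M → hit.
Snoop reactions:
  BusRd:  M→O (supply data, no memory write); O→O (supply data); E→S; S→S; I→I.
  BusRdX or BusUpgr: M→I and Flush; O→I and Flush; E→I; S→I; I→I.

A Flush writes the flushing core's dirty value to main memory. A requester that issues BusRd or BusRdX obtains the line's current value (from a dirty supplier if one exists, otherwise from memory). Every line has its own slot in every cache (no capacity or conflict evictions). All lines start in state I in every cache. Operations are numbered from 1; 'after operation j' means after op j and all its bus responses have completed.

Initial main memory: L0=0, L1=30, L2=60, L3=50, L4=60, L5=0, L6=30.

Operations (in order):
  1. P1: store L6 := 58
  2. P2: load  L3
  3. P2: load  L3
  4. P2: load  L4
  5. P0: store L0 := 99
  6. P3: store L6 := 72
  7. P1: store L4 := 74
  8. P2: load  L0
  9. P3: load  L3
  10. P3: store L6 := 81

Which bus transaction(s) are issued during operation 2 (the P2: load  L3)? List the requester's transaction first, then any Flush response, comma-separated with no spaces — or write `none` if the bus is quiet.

step 1: P1: store L6 := 58  ⟶  IMII  (L6)  txn=BusRdX  M[L6]=30
step 2: P2: load  L3  ⟶  IIEI  (L3)  txn=BusRd  M[L3]=50
step 3: P2: load  L3  ⟶  IIEI  (L3)  txn=∅  M[L3]=50
step 4: P2: load  L4  ⟶  IIEI  (L4)  txn=BusRd  M[L4]=60
step 5: P0: store L0 := 99  ⟶  MIII  (L0)  txn=BusRdX  M[L0]=0
step 6: P3: store L6 := 72  ⟶  IIIM  (L6)  txn=BusRdX+Flush  M[L6]=58
step 7: P1: store L4 := 74  ⟶  IMII  (L4)  txn=BusRdX  M[L4]=60
step 8: P2: load  L0  ⟶  OISI  (L0)  txn=BusRd  M[L0]=0
step 9: P3: load  L3  ⟶  IISS  (L3)  txn=BusRd  M[L3]=50
step 10: P3: store L6 := 81  ⟶  IIIM  (L6)  txn=∅  M[L6]=58

bus = BusRd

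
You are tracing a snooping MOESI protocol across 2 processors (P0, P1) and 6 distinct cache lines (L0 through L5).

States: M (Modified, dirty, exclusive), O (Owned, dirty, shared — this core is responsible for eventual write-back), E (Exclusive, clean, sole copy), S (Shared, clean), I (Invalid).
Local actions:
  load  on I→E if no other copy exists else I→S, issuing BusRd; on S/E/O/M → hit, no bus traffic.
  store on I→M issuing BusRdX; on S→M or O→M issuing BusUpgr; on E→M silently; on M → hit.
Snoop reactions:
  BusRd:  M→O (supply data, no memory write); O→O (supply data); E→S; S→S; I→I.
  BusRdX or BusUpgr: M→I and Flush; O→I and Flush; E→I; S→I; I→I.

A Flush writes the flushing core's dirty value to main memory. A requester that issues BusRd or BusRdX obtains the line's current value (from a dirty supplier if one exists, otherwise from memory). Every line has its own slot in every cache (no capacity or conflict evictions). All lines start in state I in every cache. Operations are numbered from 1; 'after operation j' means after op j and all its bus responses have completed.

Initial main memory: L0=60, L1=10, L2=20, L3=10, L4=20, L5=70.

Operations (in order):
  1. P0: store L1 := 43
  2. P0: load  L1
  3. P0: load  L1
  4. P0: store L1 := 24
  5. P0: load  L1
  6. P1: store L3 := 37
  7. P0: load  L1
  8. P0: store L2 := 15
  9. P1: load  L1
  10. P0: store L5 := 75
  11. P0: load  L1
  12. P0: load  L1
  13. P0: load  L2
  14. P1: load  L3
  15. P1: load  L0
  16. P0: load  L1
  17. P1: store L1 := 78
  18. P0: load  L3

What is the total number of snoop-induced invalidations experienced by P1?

  op1 P0: store L1 := 43 → M/I on L1; bus BusRdX; mem=10
  op2 P0: load  L1 → M/I on L1; bus (none); mem=10
  op3 P0: load  L1 → M/I on L1; bus (none); mem=10
  op4 P0: store L1 := 24 → M/I on L1; bus (none); mem=10
  op5 P0: load  L1 → M/I on L1; bus (none); mem=10
  op6 P1: store L3 := 37 → I/M on L3; bus BusRdX; mem=10
  op7 P0: load  L1 → M/I on L1; bus (none); mem=10
  op8 P0: store L2 := 15 → M/I on L2; bus BusRdX; mem=20
  op9 P1: load  L1 → O/S on L1; bus BusRd; mem=10
  op10 P0: store L5 := 75 → M/I on L5; bus BusRdX; mem=70
  op11 P0: load  L1 → O/S on L1; bus (none); mem=10
  op12 P0: load  L1 → O/S on L1; bus (none); mem=10
  op13 P0: load  L2 → M/I on L2; bus (none); mem=20
  op14 P1: load  L3 → I/M on L3; bus (none); mem=10
  op15 P1: load  L0 → I/E on L0; bus BusRd; mem=60
  op16 P0: load  L1 → O/S on L1; bus (none); mem=10
  op17 P1: store L1 := 78 → I/M on L1; bus BusUpgr Flush; mem=24
  op18 P0: load  L3 → S/O on L3; bus BusRd; mem=10

invalidations = 0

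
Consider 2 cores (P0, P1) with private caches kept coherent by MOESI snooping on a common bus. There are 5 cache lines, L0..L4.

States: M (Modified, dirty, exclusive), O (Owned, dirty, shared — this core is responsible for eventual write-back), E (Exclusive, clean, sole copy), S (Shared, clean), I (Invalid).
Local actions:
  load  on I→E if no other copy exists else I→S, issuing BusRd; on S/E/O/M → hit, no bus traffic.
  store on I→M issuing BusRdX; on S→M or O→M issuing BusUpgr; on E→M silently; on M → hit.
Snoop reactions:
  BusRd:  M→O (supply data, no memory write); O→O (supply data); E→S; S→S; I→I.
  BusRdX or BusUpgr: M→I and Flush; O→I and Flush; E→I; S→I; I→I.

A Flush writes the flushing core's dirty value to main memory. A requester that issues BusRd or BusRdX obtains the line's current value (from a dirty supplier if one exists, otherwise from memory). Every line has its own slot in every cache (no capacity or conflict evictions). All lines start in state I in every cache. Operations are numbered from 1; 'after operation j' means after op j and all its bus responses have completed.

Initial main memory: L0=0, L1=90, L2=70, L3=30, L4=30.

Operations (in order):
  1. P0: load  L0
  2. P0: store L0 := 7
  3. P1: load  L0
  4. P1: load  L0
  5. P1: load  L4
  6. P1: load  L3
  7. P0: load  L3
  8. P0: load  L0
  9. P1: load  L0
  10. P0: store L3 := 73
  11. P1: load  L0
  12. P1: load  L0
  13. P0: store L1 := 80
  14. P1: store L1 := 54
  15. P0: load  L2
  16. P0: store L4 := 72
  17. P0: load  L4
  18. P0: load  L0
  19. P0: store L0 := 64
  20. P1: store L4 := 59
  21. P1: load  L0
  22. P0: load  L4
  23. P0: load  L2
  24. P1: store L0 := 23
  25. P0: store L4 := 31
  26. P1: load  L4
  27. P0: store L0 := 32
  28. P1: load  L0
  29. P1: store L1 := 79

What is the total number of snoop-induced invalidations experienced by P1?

invalidations = 5

1. P0: load  L0  bus=[BusRd]  L0: P0=E P1=I  mem[L0]=0
2. P0: store L0 := 7  bus=[-]  L0: P0=M P1=I  mem[L0]=0
3. P1: load  L0  bus=[BusRd]  L0: P0=O P1=S  mem[L0]=0
4. P1: load  L0  bus=[-]  L0: P0=O P1=S  mem[L0]=0
5. P1: load  L4  bus=[BusRd]  L4: P0=I P1=E  mem[L4]=30
6. P1: load  L3  bus=[BusRd]  L3: P0=I P1=E  mem[L3]=30
7. P0: load  L3  bus=[BusRd]  L3: P0=S P1=S  mem[L3]=30
8. P0: load  L0  bus=[-]  L0: P0=O P1=S  mem[L0]=0
9. P1: load  L0  bus=[-]  L0: P0=O P1=S  mem[L0]=0
10. P0: store L3 := 73  bus=[BusUpgr]  L3: P0=M P1=I  mem[L3]=30
11. P1: load  L0  bus=[-]  L0: P0=O P1=S  mem[L0]=0
12. P1: load  L0  bus=[-]  L0: P0=O P1=S  mem[L0]=0
13. P0: store L1 := 80  bus=[BusRdX]  L1: P0=M P1=I  mem[L1]=90
14. P1: store L1 := 54  bus=[BusRdX,Flush]  L1: P0=I P1=M  mem[L1]=80
15. P0: load  L2  bus=[BusRd]  L2: P0=E P1=I  mem[L2]=70
16. P0: store L4 := 72  bus=[BusRdX]  L4: P0=M P1=I  mem[L4]=30
17. P0: load  L4  bus=[-]  L4: P0=M P1=I  mem[L4]=30
18. P0: load  L0  bus=[-]  L0: P0=O P1=S  mem[L0]=0
19. P0: store L0 := 64  bus=[BusUpgr]  L0: P0=M P1=I  mem[L0]=0
20. P1: store L4 := 59  bus=[BusRdX,Flush]  L4: P0=I P1=M  mem[L4]=72
21. P1: load  L0  bus=[BusRd]  L0: P0=O P1=S  mem[L0]=0
22. P0: load  L4  bus=[BusRd]  L4: P0=S P1=O  mem[L4]=72
23. P0: load  L2  bus=[-]  L2: P0=E P1=I  mem[L2]=70
24. P1: store L0 := 23  bus=[BusUpgr,Flush]  L0: P0=I P1=M  mem[L0]=64
25. P0: store L4 := 31  bus=[BusUpgr,Flush]  L4: P0=M P1=I  mem[L4]=59
26. P1: load  L4  bus=[BusRd]  L4: P0=O P1=S  mem[L4]=59
27. P0: store L0 := 32  bus=[BusRdX,Flush]  L0: P0=M P1=I  mem[L0]=23
28. P1: load  L0  bus=[BusRd]  L0: P0=O P1=S  mem[L0]=23
29. P1: store L1 := 79  bus=[-]  L1: P0=I P1=M  mem[L1]=80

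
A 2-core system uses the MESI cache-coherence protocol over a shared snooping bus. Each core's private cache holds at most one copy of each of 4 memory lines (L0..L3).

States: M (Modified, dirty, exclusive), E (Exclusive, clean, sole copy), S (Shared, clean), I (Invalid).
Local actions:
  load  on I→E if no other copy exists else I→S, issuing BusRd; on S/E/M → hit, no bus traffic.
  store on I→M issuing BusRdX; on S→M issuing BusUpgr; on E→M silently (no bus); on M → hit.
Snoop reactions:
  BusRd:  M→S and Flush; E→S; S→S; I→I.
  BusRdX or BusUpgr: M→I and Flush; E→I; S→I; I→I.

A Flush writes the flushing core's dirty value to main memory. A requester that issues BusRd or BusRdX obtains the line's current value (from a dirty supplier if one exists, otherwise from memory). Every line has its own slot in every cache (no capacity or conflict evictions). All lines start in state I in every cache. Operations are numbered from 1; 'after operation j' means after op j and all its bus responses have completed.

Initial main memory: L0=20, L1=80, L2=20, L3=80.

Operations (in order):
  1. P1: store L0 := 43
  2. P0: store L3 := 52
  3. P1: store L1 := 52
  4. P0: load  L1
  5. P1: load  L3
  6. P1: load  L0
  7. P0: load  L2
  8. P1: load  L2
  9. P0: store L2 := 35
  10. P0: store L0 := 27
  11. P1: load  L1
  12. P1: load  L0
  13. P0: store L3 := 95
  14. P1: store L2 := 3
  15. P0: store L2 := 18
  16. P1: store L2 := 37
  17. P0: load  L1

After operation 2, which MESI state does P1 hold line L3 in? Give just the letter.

state = I

[1] P1: store L0 := 43 | P0:I, P1:M(43) | bus: BusRdX
[2] P0: store L3 := 52 | P0:M(52), P1:I | bus: BusRdX
[3] P1: store L1 := 52 | P0:I, P1:M(52) | bus: BusRdX
[4] P0: load  L1 | P0:S(52), P1:S(52) | bus: BusRd,Flush
[5] P1: load  L3 | P0:S(52), P1:S(52) | bus: BusRd,Flush
[6] P1: load  L0 | P0:I, P1:M(43) | bus: none
[7] P0: load  L2 | P0:E(20), P1:I | bus: BusRd
[8] P1: load  L2 | P0:S(20), P1:S(20) | bus: BusRd
[9] P0: store L2 := 35 | P0:M(35), P1:I | bus: BusUpgr
[10] P0: store L0 := 27 | P0:M(27), P1:I | bus: BusRdX,Flush
[11] P1: load  L1 | P0:S(52), P1:S(52) | bus: none
[12] P1: load  L0 | P0:S(27), P1:S(27) | bus: BusRd,Flush
[13] P0: store L3 := 95 | P0:M(95), P1:I | bus: BusUpgr
[14] P1: store L2 := 3 | P0:I, P1:M(3) | bus: BusRdX,Flush
[15] P0: store L2 := 18 | P0:M(18), P1:I | bus: BusRdX,Flush
[16] P1: store L2 := 37 | P0:I, P1:M(37) | bus: BusRdX,Flush
[17] P0: load  L1 | P0:S(52), P1:S(52) | bus: none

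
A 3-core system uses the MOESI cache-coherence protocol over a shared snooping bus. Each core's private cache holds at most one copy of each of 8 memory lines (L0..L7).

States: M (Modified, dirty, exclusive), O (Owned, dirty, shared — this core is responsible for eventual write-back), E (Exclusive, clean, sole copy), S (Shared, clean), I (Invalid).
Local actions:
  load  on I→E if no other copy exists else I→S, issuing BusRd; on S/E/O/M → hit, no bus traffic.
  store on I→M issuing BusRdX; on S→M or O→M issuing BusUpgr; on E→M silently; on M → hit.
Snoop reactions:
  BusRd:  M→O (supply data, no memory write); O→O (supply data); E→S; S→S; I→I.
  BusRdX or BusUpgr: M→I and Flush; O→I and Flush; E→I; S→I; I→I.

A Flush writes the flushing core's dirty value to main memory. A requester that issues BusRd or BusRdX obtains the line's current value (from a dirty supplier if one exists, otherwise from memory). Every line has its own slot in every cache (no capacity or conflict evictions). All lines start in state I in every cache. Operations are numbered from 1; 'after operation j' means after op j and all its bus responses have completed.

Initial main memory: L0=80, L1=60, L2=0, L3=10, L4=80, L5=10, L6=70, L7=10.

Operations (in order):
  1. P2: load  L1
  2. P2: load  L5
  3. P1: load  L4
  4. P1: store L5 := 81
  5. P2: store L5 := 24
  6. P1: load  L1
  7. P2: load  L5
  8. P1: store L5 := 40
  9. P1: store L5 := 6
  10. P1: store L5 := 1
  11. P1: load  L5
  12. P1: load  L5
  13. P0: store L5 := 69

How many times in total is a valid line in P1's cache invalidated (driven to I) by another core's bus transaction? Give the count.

1. P2: load  L1  bus=[BusRd]  L1: P0=I P1=I P2=E  mem[L1]=60
2. P2: load  L5  bus=[BusRd]  L5: P0=I P1=I P2=E  mem[L5]=10
3. P1: load  L4  bus=[BusRd]  L4: P0=I P1=E P2=I  mem[L4]=80
4. P1: store L5 := 81  bus=[BusRdX]  L5: P0=I P1=M P2=I  mem[L5]=10
5. P2: store L5 := 24  bus=[BusRdX,Flush]  L5: P0=I P1=I P2=M  mem[L5]=81
6. P1: load  L1  bus=[BusRd]  L1: P0=I P1=S P2=S  mem[L1]=60
7. P2: load  L5  bus=[-]  L5: P0=I P1=I P2=M  mem[L5]=81
8. P1: store L5 := 40  bus=[BusRdX,Flush]  L5: P0=I P1=M P2=I  mem[L5]=24
9. P1: store L5 := 6  bus=[-]  L5: P0=I P1=M P2=I  mem[L5]=24
10. P1: store L5 := 1  bus=[-]  L5: P0=I P1=M P2=I  mem[L5]=24
11. P1: load  L5  bus=[-]  L5: P0=I P1=M P2=I  mem[L5]=24
12. P1: load  L5  bus=[-]  L5: P0=I P1=M P2=I  mem[L5]=24
13. P0: store L5 := 69  bus=[BusRdX,Flush]  L5: P0=M P1=I P2=I  mem[L5]=1

invalidations = 2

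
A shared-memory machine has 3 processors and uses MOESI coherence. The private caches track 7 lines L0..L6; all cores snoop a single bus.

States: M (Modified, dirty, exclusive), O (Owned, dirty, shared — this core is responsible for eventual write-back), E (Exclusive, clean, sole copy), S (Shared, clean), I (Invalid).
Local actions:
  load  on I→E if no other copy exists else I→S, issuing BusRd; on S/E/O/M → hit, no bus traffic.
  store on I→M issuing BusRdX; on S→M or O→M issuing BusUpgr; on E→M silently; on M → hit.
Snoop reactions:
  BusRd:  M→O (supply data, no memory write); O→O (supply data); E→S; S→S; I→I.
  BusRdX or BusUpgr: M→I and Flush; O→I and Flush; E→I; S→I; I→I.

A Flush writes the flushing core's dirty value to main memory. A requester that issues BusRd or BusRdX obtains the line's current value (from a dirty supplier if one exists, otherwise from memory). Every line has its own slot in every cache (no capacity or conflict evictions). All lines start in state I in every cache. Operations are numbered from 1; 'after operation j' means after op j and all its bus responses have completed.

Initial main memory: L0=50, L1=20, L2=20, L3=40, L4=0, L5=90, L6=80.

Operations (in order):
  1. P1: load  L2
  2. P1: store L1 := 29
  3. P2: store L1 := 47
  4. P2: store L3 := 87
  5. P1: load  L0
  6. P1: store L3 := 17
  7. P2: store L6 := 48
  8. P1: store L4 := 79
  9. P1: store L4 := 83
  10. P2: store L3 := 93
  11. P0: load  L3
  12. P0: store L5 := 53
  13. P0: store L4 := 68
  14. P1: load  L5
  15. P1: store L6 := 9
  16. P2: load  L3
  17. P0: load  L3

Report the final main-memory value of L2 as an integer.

memory[L2] = 20

step 1: P1: load  L2  ⟶  IEI  (L2)  txn=BusRd  M[L2]=20
step 2: P1: store L1 := 29  ⟶  IMI  (L1)  txn=BusRdX  M[L1]=20
step 3: P2: store L1 := 47  ⟶  IIM  (L1)  txn=BusRdX+Flush  M[L1]=29
step 4: P2: store L3 := 87  ⟶  IIM  (L3)  txn=BusRdX  M[L3]=40
step 5: P1: load  L0  ⟶  IEI  (L0)  txn=BusRd  M[L0]=50
step 6: P1: store L3 := 17  ⟶  IMI  (L3)  txn=BusRdX+Flush  M[L3]=87
step 7: P2: store L6 := 48  ⟶  IIM  (L6)  txn=BusRdX  M[L6]=80
step 8: P1: store L4 := 79  ⟶  IMI  (L4)  txn=BusRdX  M[L4]=0
step 9: P1: store L4 := 83  ⟶  IMI  (L4)  txn=∅  M[L4]=0
step 10: P2: store L3 := 93  ⟶  IIM  (L3)  txn=BusRdX+Flush  M[L3]=17
step 11: P0: load  L3  ⟶  SIO  (L3)  txn=BusRd  M[L3]=17
step 12: P0: store L5 := 53  ⟶  MII  (L5)  txn=BusRdX  M[L5]=90
step 13: P0: store L4 := 68  ⟶  MII  (L4)  txn=BusRdX+Flush  M[L4]=83
step 14: P1: load  L5  ⟶  OSI  (L5)  txn=BusRd  M[L5]=90
step 15: P1: store L6 := 9  ⟶  IMI  (L6)  txn=BusRdX+Flush  M[L6]=48
step 16: P2: load  L3  ⟶  SIO  (L3)  txn=∅  M[L3]=17
step 17: P0: load  L3  ⟶  SIO  (L3)  txn=∅  M[L3]=17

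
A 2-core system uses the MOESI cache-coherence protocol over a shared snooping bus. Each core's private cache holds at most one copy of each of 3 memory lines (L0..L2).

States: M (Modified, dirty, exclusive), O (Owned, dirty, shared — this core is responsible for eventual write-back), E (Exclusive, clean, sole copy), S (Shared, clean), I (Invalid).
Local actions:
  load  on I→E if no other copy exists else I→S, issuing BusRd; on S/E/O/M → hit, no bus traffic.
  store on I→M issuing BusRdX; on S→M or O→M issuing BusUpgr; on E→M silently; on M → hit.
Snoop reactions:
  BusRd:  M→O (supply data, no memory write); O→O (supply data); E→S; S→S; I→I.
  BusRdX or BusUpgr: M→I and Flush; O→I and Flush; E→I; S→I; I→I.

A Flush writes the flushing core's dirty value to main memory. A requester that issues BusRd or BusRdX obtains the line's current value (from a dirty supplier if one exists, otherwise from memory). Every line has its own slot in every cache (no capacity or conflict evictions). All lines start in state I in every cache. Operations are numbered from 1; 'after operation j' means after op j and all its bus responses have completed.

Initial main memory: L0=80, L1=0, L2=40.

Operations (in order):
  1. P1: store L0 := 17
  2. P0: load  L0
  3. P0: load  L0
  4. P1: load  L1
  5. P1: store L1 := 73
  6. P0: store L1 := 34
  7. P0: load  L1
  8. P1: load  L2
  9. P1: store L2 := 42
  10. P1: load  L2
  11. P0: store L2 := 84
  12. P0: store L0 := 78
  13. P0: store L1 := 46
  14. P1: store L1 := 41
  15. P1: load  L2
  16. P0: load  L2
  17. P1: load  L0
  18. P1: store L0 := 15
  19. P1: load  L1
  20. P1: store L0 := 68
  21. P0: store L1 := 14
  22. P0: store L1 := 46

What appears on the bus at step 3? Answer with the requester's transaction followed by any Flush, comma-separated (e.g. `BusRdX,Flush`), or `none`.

bus = none

1. P1: store L0 := 17  bus=[BusRdX]  L0: P0=I P1=M  mem[L0]=80
2. P0: load  L0  bus=[BusRd]  L0: P0=S P1=O  mem[L0]=80
3. P0: load  L0  bus=[-]  L0: P0=S P1=O  mem[L0]=80
4. P1: load  L1  bus=[BusRd]  L1: P0=I P1=E  mem[L1]=0
5. P1: store L1 := 73  bus=[-]  L1: P0=I P1=M  mem[L1]=0
6. P0: store L1 := 34  bus=[BusRdX,Flush]  L1: P0=M P1=I  mem[L1]=73
7. P0: load  L1  bus=[-]  L1: P0=M P1=I  mem[L1]=73
8. P1: load  L2  bus=[BusRd]  L2: P0=I P1=E  mem[L2]=40
9. P1: store L2 := 42  bus=[-]  L2: P0=I P1=M  mem[L2]=40
10. P1: load  L2  bus=[-]  L2: P0=I P1=M  mem[L2]=40
11. P0: store L2 := 84  bus=[BusRdX,Flush]  L2: P0=M P1=I  mem[L2]=42
12. P0: store L0 := 78  bus=[BusUpgr,Flush]  L0: P0=M P1=I  mem[L0]=17
13. P0: store L1 := 46  bus=[-]  L1: P0=M P1=I  mem[L1]=73
14. P1: store L1 := 41  bus=[BusRdX,Flush]  L1: P0=I P1=M  mem[L1]=46
15. P1: load  L2  bus=[BusRd]  L2: P0=O P1=S  mem[L2]=42
16. P0: load  L2  bus=[-]  L2: P0=O P1=S  mem[L2]=42
17. P1: load  L0  bus=[BusRd]  L0: P0=O P1=S  mem[L0]=17
18. P1: store L0 := 15  bus=[BusUpgr,Flush]  L0: P0=I P1=M  mem[L0]=78
19. P1: load  L1  bus=[-]  L1: P0=I P1=M  mem[L1]=46
20. P1: store L0 := 68  bus=[-]  L0: P0=I P1=M  mem[L0]=78
21. P0: store L1 := 14  bus=[BusRdX,Flush]  L1: P0=M P1=I  mem[L1]=41
22. P0: store L1 := 46  bus=[-]  L1: P0=M P1=I  mem[L1]=41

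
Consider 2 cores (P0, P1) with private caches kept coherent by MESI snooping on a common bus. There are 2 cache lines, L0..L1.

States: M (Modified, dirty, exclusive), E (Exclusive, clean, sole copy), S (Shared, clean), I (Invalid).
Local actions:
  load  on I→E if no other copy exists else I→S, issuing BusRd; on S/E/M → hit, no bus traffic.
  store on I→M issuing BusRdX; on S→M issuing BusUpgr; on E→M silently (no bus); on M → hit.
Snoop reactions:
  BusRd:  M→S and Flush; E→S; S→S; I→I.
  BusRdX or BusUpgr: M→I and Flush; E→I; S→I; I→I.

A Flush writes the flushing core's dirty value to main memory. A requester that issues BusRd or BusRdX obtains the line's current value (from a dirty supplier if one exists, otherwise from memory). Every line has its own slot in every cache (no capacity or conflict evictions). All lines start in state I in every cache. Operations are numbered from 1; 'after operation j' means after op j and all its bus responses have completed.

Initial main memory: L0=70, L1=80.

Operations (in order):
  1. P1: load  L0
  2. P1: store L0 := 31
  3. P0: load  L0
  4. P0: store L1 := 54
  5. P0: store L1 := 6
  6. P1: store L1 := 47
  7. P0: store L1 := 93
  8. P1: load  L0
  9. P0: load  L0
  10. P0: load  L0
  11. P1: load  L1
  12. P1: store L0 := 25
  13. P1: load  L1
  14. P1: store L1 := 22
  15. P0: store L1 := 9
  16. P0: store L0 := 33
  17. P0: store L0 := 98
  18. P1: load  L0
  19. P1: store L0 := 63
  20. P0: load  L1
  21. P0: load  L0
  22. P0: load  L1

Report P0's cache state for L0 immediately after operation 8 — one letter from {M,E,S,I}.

step 1: P1: load  L0  ⟶  IE  (L0)  txn=BusRd  M[L0]=70
step 2: P1: store L0 := 31  ⟶  IM  (L0)  txn=∅  M[L0]=70
step 3: P0: load  L0  ⟶  SS  (L0)  txn=BusRd+Flush  M[L0]=31
step 4: P0: store L1 := 54  ⟶  MI  (L1)  txn=BusRdX  M[L1]=80
step 5: P0: store L1 := 6  ⟶  MI  (L1)  txn=∅  M[L1]=80
step 6: P1: store L1 := 47  ⟶  IM  (L1)  txn=BusRdX+Flush  M[L1]=6
step 7: P0: store L1 := 93  ⟶  MI  (L1)  txn=BusRdX+Flush  M[L1]=47
step 8: P1: load  L0  ⟶  SS  (L0)  txn=∅  M[L0]=31
step 9: P0: load  L0  ⟶  SS  (L0)  txn=∅  M[L0]=31
step 10: P0: load  L0  ⟶  SS  (L0)  txn=∅  M[L0]=31
step 11: P1: load  L1  ⟶  SS  (L1)  txn=BusRd+Flush  M[L1]=93
step 12: P1: store L0 := 25  ⟶  IM  (L0)  txn=BusUpgr  M[L0]=31
step 13: P1: load  L1  ⟶  SS  (L1)  txn=∅  M[L1]=93
step 14: P1: store L1 := 22  ⟶  IM  (L1)  txn=BusUpgr  M[L1]=93
step 15: P0: store L1 := 9  ⟶  MI  (L1)  txn=BusRdX+Flush  M[L1]=22
step 16: P0: store L0 := 33  ⟶  MI  (L0)  txn=BusRdX+Flush  M[L0]=25
step 17: P0: store L0 := 98  ⟶  MI  (L0)  txn=∅  M[L0]=25
step 18: P1: load  L0  ⟶  SS  (L0)  txn=BusRd+Flush  M[L0]=98
step 19: P1: store L0 := 63  ⟶  IM  (L0)  txn=BusUpgr  M[L0]=98
step 20: P0: load  L1  ⟶  MI  (L1)  txn=∅  M[L1]=22
step 21: P0: load  L0  ⟶  SS  (L0)  txn=BusRd+Flush  M[L0]=63
step 22: P0: load  L1  ⟶  MI  (L1)  txn=∅  M[L1]=22

state = S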